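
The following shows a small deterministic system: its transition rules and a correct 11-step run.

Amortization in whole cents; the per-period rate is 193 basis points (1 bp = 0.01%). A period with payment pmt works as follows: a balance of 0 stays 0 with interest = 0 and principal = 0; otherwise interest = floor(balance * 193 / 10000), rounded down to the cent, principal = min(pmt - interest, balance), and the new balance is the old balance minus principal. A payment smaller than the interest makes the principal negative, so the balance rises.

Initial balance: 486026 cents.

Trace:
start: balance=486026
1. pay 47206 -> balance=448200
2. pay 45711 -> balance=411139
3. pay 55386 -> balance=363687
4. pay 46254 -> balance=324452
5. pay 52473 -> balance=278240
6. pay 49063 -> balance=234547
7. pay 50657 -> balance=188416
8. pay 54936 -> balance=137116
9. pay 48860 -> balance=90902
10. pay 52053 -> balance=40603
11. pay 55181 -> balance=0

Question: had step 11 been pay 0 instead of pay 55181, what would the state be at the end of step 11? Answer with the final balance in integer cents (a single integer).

41386

(re-executing from step 11 with the substitution; state before step 11: balance=40603)
11. pay 0 -> balance=41386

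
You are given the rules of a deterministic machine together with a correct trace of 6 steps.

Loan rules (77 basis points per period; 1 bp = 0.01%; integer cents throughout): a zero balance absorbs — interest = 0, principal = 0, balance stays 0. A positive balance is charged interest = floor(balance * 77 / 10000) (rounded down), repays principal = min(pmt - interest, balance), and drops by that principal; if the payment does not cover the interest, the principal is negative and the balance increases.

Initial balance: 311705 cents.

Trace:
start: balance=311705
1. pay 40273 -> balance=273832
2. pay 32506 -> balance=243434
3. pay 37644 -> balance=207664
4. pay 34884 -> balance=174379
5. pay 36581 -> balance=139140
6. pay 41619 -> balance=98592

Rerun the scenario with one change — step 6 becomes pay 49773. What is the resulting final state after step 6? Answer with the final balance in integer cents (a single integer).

90438

(re-executing from step 6 with the substitution; state before step 6: balance=139140)
6. pay 49773 -> balance=90438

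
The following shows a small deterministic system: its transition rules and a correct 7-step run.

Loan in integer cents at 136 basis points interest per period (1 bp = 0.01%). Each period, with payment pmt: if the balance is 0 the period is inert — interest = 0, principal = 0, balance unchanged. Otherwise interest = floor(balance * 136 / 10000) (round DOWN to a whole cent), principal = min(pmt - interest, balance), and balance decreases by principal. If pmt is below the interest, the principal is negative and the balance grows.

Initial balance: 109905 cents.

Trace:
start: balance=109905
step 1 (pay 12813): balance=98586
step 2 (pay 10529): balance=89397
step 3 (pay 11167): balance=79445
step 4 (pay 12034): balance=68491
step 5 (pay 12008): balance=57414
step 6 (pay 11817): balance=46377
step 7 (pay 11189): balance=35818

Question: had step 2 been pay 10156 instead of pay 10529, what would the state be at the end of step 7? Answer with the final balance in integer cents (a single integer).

36218

(re-executing from step 2 with the substitution; state before step 2: balance=98586)
step 2 (pay 10156): balance=89770
step 3 (pay 11167): balance=79823
step 4 (pay 12034): balance=68874
step 5 (pay 12008): balance=57802
step 6 (pay 11817): balance=46771
step 7 (pay 11189): balance=36218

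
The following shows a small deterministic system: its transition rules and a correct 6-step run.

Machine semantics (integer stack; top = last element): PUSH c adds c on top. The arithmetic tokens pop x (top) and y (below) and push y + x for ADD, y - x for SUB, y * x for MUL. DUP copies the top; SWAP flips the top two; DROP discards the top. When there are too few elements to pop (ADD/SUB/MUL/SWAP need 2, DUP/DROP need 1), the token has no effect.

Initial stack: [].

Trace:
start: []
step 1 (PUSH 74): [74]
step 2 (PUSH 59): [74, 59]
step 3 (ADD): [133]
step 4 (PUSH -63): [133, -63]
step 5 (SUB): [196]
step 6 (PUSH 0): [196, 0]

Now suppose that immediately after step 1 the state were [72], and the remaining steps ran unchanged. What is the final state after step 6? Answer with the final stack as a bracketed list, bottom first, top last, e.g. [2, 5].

[194, 0]

state after step 1 := [72]
step 2 (PUSH 59): [72, 59]
step 3 (ADD): [131]
step 4 (PUSH -63): [131, -63]
step 5 (SUB): [194]
step 6 (PUSH 0): [194, 0]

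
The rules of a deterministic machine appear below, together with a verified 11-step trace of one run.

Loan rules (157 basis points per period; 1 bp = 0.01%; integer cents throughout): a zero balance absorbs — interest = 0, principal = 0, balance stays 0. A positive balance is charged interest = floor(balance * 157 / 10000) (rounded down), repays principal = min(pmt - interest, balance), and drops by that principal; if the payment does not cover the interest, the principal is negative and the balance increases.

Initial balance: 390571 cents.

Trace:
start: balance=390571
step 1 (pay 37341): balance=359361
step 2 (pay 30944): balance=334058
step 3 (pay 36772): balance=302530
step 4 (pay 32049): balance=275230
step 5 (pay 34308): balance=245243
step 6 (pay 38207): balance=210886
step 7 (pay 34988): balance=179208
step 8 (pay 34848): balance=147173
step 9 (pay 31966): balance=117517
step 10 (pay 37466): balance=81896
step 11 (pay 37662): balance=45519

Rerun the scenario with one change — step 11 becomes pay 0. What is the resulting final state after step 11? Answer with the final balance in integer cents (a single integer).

83181

(re-executing from step 11 with the substitution; state before step 11: balance=81896)
step 11 (pay 0): balance=83181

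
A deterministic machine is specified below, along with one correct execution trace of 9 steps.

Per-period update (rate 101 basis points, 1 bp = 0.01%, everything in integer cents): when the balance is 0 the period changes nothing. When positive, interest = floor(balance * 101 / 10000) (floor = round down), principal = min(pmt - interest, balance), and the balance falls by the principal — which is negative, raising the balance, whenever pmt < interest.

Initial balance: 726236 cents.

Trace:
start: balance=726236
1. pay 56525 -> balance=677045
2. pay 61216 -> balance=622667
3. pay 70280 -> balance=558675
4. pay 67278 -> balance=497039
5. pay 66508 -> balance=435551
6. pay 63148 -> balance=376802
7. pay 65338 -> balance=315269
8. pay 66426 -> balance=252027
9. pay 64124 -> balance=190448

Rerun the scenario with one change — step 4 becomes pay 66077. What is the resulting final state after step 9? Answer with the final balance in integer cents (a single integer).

191711

(re-executing from step 4 with the substitution; state before step 4: balance=558675)
4. pay 66077 -> balance=498240
5. pay 66508 -> balance=436764
6. pay 63148 -> balance=378027
7. pay 65338 -> balance=316507
8. pay 66426 -> balance=253277
9. pay 64124 -> balance=191711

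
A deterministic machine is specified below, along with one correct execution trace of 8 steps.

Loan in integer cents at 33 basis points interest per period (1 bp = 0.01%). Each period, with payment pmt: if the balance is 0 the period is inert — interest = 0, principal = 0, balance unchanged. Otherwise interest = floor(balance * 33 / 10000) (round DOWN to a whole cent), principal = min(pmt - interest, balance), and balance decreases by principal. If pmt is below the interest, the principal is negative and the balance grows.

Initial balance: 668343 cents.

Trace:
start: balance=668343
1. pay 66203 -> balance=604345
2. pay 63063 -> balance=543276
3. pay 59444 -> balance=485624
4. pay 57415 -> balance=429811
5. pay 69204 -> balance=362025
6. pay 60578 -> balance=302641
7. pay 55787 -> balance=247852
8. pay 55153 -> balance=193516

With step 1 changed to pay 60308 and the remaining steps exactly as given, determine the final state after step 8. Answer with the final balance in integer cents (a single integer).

199550

(re-executing from step 1 with the substitution; state before step 1: balance=668343)
1. pay 60308 -> balance=610240
2. pay 63063 -> balance=549190
3. pay 59444 -> balance=491558
4. pay 57415 -> balance=435765
5. pay 69204 -> balance=367999
6. pay 60578 -> balance=308635
7. pay 55787 -> balance=253866
8. pay 55153 -> balance=199550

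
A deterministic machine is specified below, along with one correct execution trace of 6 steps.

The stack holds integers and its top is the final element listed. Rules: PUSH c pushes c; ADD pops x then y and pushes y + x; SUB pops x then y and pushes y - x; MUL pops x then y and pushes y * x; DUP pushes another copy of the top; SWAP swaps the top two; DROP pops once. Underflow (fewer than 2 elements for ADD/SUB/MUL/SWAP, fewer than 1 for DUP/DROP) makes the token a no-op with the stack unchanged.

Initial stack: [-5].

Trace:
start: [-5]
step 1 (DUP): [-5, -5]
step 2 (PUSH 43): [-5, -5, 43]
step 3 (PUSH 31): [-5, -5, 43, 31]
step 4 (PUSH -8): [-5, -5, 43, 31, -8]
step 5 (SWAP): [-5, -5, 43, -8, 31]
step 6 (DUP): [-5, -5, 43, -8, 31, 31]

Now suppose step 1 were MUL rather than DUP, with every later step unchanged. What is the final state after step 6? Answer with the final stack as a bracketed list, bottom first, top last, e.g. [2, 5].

(re-executing from step 1 with the substitution; state before step 1: [-5])
step 1 (MUL): [-5]
step 2 (PUSH 43): [-5, 43]
step 3 (PUSH 31): [-5, 43, 31]
step 4 (PUSH -8): [-5, 43, 31, -8]
step 5 (SWAP): [-5, 43, -8, 31]
step 6 (DUP): [-5, 43, -8, 31, 31]

[-5, 43, -8, 31, 31]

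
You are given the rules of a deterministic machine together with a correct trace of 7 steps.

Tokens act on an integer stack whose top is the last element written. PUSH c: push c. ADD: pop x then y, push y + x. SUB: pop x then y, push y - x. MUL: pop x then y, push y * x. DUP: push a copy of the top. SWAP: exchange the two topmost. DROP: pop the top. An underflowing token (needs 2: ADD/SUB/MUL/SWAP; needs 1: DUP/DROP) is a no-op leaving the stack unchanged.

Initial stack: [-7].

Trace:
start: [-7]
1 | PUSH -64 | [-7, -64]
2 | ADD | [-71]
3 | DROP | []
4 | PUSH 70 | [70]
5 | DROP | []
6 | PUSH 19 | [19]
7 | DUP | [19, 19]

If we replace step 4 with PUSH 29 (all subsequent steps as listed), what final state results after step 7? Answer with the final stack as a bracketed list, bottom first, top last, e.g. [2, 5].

(re-executing from step 4 with the substitution; state before step 4: [])
4 | PUSH 29 | [29]
5 | DROP | []
6 | PUSH 19 | [19]
7 | DUP | [19, 19]

[19, 19]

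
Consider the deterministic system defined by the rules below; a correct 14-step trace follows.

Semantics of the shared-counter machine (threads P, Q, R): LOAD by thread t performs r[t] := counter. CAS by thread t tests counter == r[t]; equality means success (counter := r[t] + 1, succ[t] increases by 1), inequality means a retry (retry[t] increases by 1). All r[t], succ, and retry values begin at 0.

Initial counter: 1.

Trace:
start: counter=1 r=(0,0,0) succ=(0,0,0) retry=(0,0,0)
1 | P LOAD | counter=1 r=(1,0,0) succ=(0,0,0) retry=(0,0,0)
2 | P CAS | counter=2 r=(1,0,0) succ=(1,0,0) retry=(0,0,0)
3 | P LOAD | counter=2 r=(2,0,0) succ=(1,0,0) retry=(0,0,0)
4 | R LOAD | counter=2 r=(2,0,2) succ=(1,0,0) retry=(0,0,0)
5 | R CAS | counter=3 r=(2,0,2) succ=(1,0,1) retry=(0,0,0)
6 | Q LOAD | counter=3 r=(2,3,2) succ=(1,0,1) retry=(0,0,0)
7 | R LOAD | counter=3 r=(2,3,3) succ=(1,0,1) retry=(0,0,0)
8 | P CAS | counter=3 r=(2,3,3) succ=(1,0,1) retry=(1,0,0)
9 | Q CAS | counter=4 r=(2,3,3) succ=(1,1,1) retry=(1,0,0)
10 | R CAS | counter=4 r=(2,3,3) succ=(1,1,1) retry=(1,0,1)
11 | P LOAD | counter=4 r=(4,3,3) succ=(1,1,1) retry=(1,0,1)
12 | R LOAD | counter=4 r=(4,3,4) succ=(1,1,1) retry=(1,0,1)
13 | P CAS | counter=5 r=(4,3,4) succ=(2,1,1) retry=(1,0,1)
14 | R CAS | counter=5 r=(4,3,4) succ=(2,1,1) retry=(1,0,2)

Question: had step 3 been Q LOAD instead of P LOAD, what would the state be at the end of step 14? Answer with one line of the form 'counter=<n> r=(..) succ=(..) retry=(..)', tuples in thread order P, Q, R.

(re-executing from step 3 with the substitution; state before step 3: counter=2 r=(1,0,0) succ=(1,0,0) retry=(0,0,0))
3 | Q LOAD | counter=2 r=(1,2,0) succ=(1,0,0) retry=(0,0,0)
4 | R LOAD | counter=2 r=(1,2,2) succ=(1,0,0) retry=(0,0,0)
5 | R CAS | counter=3 r=(1,2,2) succ=(1,0,1) retry=(0,0,0)
6 | Q LOAD | counter=3 r=(1,3,2) succ=(1,0,1) retry=(0,0,0)
7 | R LOAD | counter=3 r=(1,3,3) succ=(1,0,1) retry=(0,0,0)
8 | P CAS | counter=3 r=(1,3,3) succ=(1,0,1) retry=(1,0,0)
9 | Q CAS | counter=4 r=(1,3,3) succ=(1,1,1) retry=(1,0,0)
10 | R CAS | counter=4 r=(1,3,3) succ=(1,1,1) retry=(1,0,1)
11 | P LOAD | counter=4 r=(4,3,3) succ=(1,1,1) retry=(1,0,1)
12 | R LOAD | counter=4 r=(4,3,4) succ=(1,1,1) retry=(1,0,1)
13 | P CAS | counter=5 r=(4,3,4) succ=(2,1,1) retry=(1,0,1)
14 | R CAS | counter=5 r=(4,3,4) succ=(2,1,1) retry=(1,0,2)

counter=5 r=(4,3,4) succ=(2,1,1) retry=(1,0,2)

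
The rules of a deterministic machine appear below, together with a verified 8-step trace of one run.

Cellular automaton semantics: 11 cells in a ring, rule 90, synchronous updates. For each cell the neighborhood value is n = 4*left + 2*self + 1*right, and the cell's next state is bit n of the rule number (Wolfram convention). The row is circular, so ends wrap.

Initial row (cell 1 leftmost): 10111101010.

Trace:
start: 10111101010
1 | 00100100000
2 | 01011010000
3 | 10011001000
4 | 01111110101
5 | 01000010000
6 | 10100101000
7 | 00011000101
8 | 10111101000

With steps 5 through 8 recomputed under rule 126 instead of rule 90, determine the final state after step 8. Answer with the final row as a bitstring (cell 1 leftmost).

(re-executing steps 5..8 under rule 126; state before step 5: 01111110101)
5 | 11000011111
6 | 01100110000
7 | 11111111000
8 | 10000001101

10000001101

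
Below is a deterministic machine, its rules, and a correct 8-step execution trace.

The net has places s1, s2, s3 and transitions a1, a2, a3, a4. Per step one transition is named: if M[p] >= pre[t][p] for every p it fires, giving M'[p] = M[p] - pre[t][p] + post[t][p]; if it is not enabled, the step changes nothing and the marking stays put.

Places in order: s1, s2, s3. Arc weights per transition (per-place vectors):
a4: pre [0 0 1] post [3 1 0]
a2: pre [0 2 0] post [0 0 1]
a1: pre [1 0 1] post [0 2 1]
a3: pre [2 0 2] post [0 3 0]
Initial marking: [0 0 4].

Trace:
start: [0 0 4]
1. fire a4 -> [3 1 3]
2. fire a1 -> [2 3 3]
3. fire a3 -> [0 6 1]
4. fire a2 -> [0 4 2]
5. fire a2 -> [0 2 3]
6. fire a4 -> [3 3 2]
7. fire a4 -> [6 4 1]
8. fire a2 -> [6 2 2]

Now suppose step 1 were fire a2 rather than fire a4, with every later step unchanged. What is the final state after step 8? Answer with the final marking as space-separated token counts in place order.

(re-executing from step 1 with the substitution; state before step 1: [0 0 4])
1. fire a2 -> [0 0 4]
2. fire a1 -> [0 0 4]
3. fire a3 -> [0 0 4]
4. fire a2 -> [0 0 4]
5. fire a2 -> [0 0 4]
6. fire a4 -> [3 1 3]
7. fire a4 -> [6 2 2]
8. fire a2 -> [6 0 3]

6 0 3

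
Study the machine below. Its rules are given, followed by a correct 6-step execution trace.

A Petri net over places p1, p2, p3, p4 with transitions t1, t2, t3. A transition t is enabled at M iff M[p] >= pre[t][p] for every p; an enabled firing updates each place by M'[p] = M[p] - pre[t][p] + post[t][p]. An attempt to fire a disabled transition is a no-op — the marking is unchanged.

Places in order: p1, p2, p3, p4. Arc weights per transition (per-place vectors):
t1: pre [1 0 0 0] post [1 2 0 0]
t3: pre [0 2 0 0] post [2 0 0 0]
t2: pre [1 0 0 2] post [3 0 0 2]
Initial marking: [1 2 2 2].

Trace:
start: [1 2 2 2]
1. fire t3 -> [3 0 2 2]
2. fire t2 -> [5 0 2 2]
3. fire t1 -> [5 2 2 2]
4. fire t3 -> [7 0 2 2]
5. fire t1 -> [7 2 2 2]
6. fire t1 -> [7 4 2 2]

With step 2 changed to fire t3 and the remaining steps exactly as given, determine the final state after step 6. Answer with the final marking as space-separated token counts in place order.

5 4 2 2

(re-executing from step 2 with the substitution; state before step 2: [3 0 2 2])
2. fire t3 -> [3 0 2 2]
3. fire t1 -> [3 2 2 2]
4. fire t3 -> [5 0 2 2]
5. fire t1 -> [5 2 2 2]
6. fire t1 -> [5 4 2 2]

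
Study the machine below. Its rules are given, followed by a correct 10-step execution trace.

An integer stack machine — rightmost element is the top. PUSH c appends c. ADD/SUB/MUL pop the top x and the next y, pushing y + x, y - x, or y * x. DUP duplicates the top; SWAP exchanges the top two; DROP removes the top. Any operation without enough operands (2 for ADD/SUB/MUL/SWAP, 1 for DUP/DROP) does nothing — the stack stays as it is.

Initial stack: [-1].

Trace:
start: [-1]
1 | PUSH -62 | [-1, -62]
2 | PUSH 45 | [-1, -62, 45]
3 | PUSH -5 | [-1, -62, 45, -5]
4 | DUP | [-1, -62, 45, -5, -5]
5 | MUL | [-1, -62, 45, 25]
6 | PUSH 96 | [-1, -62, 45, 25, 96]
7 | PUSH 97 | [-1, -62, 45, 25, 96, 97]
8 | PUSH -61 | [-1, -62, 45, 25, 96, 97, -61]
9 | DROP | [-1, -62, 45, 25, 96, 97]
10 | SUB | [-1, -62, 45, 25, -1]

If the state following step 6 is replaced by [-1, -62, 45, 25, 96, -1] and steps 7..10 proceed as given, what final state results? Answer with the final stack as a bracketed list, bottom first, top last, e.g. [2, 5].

state after step 6 := [-1, -62, 45, 25, 96, -1]
7 | PUSH 97 | [-1, -62, 45, 25, 96, -1, 97]
8 | PUSH -61 | [-1, -62, 45, 25, 96, -1, 97, -61]
9 | DROP | [-1, -62, 45, 25, 96, -1, 97]
10 | SUB | [-1, -62, 45, 25, 96, -98]

[-1, -62, 45, 25, 96, -98]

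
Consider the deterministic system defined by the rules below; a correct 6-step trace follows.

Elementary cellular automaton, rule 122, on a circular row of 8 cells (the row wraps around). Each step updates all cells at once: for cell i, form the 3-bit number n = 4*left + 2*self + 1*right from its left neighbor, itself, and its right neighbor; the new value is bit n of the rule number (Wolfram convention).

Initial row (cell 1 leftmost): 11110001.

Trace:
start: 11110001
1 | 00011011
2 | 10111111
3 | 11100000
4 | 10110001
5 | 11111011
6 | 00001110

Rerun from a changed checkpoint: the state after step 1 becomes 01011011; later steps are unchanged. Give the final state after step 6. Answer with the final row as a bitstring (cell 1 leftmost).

00001110

state after step 1 := 01011011
2 | 10111111
3 | 11100000
4 | 10110001
5 | 11111011
6 | 00001110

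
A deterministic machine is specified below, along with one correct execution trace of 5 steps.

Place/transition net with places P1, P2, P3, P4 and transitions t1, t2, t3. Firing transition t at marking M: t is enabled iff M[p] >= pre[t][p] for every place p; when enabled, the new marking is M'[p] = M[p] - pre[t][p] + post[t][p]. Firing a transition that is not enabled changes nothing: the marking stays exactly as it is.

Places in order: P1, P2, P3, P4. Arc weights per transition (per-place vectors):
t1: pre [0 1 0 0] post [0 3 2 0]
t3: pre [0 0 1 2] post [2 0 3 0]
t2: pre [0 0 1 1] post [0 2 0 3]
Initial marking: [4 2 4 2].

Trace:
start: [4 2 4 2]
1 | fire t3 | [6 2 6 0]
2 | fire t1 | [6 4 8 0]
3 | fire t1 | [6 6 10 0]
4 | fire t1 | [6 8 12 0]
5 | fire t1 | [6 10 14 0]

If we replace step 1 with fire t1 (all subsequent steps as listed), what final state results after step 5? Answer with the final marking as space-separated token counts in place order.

4 12 14 2

(re-executing from step 1 with the substitution; state before step 1: [4 2 4 2])
1 | fire t1 | [4 4 6 2]
2 | fire t1 | [4 6 8 2]
3 | fire t1 | [4 8 10 2]
4 | fire t1 | [4 10 12 2]
5 | fire t1 | [4 12 14 2]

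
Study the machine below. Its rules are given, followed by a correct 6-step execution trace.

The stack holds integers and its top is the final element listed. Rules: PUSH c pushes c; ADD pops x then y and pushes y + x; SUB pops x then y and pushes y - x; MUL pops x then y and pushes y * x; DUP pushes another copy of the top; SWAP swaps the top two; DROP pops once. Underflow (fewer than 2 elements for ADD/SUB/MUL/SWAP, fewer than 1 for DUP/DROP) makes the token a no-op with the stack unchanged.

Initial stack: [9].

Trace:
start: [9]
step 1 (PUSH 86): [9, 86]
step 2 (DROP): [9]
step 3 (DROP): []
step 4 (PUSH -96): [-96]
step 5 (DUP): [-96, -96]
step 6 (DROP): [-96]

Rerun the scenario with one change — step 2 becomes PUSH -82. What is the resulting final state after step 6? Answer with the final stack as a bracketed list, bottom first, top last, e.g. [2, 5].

(re-executing from step 2 with the substitution; state before step 2: [9, 86])
step 2 (PUSH -82): [9, 86, -82]
step 3 (DROP): [9, 86]
step 4 (PUSH -96): [9, 86, -96]
step 5 (DUP): [9, 86, -96, -96]
step 6 (DROP): [9, 86, -96]

[9, 86, -96]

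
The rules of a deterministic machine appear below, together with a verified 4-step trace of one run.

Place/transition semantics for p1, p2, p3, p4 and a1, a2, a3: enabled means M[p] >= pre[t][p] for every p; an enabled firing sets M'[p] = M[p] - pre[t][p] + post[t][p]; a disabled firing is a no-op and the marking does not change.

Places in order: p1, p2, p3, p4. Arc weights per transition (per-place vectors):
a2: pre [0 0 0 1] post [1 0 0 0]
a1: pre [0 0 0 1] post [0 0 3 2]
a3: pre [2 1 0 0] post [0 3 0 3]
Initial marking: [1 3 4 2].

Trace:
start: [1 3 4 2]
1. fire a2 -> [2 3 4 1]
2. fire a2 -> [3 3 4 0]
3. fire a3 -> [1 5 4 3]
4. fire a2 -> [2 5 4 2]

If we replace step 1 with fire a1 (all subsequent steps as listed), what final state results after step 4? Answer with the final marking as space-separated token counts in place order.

1 5 7 4

(re-executing from step 1 with the substitution; state before step 1: [1 3 4 2])
1. fire a1 -> [1 3 7 3]
2. fire a2 -> [2 3 7 2]
3. fire a3 -> [0 5 7 5]
4. fire a2 -> [1 5 7 4]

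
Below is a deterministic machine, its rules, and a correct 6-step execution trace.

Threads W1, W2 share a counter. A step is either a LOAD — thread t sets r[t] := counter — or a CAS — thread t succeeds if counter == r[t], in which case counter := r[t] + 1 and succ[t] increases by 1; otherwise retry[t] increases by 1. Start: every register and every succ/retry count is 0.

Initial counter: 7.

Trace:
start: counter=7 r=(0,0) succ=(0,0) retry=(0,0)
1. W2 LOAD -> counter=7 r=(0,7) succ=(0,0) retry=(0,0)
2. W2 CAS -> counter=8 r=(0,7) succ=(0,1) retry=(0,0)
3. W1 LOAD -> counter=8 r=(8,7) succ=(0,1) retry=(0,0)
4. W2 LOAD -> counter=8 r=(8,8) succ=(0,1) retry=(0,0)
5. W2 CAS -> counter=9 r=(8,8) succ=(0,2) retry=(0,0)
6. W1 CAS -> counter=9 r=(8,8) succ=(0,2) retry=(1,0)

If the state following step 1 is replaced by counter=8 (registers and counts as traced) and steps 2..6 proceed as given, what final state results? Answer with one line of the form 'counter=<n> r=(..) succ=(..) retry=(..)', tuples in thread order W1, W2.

state after step 1 := counter=8 r=(0,7) succ=(0,0) retry=(0,0)
2. W2 CAS -> counter=8 r=(0,7) succ=(0,0) retry=(0,1)
3. W1 LOAD -> counter=8 r=(8,7) succ=(0,0) retry=(0,1)
4. W2 LOAD -> counter=8 r=(8,8) succ=(0,0) retry=(0,1)
5. W2 CAS -> counter=9 r=(8,8) succ=(0,1) retry=(0,1)
6. W1 CAS -> counter=9 r=(8,8) succ=(0,1) retry=(1,1)

counter=9 r=(8,8) succ=(0,1) retry=(1,1)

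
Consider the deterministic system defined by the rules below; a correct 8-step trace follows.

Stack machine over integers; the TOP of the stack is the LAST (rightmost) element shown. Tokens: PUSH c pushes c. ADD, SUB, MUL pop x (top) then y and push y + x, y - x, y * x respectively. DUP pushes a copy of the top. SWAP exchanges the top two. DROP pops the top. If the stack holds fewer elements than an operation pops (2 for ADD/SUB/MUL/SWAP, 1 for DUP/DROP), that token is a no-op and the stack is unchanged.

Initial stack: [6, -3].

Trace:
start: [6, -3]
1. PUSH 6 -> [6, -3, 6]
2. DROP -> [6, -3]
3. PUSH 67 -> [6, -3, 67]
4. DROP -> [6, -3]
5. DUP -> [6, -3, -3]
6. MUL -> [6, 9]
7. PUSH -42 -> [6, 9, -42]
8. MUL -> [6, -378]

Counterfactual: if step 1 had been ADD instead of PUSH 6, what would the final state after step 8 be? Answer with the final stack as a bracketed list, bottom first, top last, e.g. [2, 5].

(re-executing from step 1 with the substitution; state before step 1: [6, -3])
1. ADD -> [3]
2. DROP -> []
3. PUSH 67 -> [67]
4. DROP -> []
5. DUP -> []
6. MUL -> []
7. PUSH -42 -> [-42]
8. MUL -> [-42]

[-42]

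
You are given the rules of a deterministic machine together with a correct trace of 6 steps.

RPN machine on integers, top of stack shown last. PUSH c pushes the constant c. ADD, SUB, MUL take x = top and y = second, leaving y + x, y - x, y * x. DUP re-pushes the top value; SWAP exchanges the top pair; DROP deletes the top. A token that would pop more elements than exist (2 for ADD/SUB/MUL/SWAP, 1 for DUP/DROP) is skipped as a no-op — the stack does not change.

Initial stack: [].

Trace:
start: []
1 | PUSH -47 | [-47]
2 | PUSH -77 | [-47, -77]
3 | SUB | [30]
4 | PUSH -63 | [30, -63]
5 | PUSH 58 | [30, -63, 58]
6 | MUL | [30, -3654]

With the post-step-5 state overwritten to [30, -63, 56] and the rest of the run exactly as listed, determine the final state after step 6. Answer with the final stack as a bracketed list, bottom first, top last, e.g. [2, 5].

[30, -3528]

state after step 5 := [30, -63, 56]
6 | MUL | [30, -3528]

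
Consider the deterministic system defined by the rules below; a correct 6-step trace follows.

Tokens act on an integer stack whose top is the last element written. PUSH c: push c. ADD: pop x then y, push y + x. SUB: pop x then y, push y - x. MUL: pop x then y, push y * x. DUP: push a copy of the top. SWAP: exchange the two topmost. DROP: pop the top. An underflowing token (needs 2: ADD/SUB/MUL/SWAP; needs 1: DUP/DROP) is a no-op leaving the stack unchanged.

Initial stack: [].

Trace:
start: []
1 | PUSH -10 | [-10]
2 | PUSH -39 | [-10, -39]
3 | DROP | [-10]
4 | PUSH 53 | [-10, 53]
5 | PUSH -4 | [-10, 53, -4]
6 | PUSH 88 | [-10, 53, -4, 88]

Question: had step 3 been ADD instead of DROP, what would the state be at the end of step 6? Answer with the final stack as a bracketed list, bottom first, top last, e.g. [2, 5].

(re-executing from step 3 with the substitution; state before step 3: [-10, -39])
3 | ADD | [-49]
4 | PUSH 53 | [-49, 53]
5 | PUSH -4 | [-49, 53, -4]
6 | PUSH 88 | [-49, 53, -4, 88]

[-49, 53, -4, 88]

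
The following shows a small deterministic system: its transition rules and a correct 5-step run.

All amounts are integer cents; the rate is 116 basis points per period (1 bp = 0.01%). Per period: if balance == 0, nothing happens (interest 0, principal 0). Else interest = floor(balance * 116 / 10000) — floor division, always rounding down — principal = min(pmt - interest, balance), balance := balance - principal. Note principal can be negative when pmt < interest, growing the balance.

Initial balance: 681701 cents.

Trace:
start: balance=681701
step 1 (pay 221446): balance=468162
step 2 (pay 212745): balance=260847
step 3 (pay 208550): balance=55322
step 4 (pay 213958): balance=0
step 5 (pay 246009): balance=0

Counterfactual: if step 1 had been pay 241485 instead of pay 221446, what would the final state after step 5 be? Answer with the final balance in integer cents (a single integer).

0

(re-executing from step 1 with the substitution; state before step 1: balance=681701)
step 1 (pay 241485): balance=448123
step 2 (pay 212745): balance=240576
step 3 (pay 208550): balance=34816
step 4 (pay 213958): balance=0
step 5 (pay 246009): balance=0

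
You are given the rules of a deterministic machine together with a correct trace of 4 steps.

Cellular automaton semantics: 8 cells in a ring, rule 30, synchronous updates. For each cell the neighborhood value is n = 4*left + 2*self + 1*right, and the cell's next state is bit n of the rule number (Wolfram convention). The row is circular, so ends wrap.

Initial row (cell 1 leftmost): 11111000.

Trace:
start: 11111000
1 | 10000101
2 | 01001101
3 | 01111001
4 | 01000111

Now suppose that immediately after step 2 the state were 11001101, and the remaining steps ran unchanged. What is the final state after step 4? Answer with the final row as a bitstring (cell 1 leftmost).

state after step 2 := 11001101
3 | 00111001
4 | 11100111

11100111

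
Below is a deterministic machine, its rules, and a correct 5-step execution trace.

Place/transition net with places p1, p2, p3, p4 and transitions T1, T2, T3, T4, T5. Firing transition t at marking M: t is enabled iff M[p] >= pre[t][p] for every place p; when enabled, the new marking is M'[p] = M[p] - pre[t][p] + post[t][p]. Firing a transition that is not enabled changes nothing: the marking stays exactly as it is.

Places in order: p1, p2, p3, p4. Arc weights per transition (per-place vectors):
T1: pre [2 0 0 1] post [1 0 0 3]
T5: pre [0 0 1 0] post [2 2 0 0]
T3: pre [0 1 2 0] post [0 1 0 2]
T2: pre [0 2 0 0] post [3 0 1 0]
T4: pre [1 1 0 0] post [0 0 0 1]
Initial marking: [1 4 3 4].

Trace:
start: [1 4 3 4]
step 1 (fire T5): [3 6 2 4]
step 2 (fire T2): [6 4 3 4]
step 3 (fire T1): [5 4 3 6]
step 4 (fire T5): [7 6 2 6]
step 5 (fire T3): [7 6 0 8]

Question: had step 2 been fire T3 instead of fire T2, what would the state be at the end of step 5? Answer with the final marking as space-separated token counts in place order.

2 6 0 8

(re-executing from step 2 with the substitution; state before step 2: [3 6 2 4])
step 2 (fire T3): [3 6 0 6]
step 3 (fire T1): [2 6 0 8]
step 4 (fire T5): [2 6 0 8]
step 5 (fire T3): [2 6 0 8]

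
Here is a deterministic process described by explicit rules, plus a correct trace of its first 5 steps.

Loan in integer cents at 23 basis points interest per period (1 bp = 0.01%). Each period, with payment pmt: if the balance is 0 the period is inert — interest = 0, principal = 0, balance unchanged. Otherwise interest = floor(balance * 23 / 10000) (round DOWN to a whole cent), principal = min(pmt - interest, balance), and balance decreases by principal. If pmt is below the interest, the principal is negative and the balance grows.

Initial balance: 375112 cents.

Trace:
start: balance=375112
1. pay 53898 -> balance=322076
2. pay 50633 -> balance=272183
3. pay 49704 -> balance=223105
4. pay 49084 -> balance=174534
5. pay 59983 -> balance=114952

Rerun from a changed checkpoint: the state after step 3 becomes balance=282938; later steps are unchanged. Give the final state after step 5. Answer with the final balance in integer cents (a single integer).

state after step 3 := balance=282938
4. pay 49084 -> balance=234504
5. pay 59983 -> balance=175060

175060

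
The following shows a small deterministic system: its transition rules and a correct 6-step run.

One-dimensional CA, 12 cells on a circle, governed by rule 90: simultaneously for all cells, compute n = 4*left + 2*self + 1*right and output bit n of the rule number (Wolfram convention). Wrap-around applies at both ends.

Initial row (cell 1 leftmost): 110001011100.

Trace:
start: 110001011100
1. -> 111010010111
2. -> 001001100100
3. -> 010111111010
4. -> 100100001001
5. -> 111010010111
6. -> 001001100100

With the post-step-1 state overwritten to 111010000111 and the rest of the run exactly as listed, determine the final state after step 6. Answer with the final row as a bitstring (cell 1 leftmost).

state after step 1 := 111010000111
2. -> 001001001100
3. -> 010110111110
4. -> 100110100011
5. -> 111110010110
6. -> 100011100110

100011100110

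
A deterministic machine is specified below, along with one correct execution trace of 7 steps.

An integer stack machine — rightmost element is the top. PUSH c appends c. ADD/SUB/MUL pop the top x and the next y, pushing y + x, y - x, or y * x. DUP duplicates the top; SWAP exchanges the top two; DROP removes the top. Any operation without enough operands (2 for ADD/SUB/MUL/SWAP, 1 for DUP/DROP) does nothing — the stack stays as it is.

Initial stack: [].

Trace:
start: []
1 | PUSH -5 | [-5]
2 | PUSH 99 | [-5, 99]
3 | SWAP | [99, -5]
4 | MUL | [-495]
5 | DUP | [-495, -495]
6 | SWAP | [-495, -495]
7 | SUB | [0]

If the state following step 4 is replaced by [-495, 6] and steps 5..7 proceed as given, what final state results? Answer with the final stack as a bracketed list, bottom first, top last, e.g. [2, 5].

[-495, 0]

state after step 4 := [-495, 6]
5 | DUP | [-495, 6, 6]
6 | SWAP | [-495, 6, 6]
7 | SUB | [-495, 0]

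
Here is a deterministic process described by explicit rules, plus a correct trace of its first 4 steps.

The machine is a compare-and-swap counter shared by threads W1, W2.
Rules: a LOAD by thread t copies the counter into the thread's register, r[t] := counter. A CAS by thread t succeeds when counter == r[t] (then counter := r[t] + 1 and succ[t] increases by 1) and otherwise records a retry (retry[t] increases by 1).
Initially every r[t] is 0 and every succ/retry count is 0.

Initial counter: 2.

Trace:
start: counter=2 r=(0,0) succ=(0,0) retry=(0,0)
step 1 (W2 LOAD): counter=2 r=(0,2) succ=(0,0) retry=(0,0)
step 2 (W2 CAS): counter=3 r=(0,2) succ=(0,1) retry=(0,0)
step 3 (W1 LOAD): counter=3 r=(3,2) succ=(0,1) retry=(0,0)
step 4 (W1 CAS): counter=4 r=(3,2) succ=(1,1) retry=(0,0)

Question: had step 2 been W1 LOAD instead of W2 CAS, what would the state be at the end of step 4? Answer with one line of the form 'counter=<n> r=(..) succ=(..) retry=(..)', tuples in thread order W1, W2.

(re-executing from step 2 with the substitution; state before step 2: counter=2 r=(0,2) succ=(0,0) retry=(0,0))
step 2 (W1 LOAD): counter=2 r=(2,2) succ=(0,0) retry=(0,0)
step 3 (W1 LOAD): counter=2 r=(2,2) succ=(0,0) retry=(0,0)
step 4 (W1 CAS): counter=3 r=(2,2) succ=(1,0) retry=(0,0)

counter=3 r=(2,2) succ=(1,0) retry=(0,0)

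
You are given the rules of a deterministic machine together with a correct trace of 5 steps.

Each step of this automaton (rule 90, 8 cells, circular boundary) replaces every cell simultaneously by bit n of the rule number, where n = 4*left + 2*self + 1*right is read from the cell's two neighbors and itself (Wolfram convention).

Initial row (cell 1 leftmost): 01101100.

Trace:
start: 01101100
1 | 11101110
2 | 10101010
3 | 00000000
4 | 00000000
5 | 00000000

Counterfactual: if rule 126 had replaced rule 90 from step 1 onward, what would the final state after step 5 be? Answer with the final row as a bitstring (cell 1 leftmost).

00111000

(re-executing steps 1..5 under rule 126; state before step 1: 01101100)
1 | 11111110
2 | 10000011
3 | 11000110
4 | 11101111
5 | 00111000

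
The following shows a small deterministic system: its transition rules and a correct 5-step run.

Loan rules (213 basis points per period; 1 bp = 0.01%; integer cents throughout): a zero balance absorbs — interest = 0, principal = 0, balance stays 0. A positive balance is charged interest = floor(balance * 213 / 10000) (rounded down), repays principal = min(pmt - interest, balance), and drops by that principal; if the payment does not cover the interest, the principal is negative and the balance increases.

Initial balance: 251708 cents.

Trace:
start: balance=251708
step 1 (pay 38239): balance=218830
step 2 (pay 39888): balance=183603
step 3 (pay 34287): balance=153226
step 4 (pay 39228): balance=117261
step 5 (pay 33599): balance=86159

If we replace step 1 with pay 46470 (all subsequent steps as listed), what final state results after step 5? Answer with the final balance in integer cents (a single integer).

(re-executing from step 1 with the substitution; state before step 1: balance=251708)
step 1 (pay 46470): balance=210599
step 2 (pay 39888): balance=175196
step 3 (pay 34287): balance=144640
step 4 (pay 39228): balance=108492
step 5 (pay 33599): balance=77203

77203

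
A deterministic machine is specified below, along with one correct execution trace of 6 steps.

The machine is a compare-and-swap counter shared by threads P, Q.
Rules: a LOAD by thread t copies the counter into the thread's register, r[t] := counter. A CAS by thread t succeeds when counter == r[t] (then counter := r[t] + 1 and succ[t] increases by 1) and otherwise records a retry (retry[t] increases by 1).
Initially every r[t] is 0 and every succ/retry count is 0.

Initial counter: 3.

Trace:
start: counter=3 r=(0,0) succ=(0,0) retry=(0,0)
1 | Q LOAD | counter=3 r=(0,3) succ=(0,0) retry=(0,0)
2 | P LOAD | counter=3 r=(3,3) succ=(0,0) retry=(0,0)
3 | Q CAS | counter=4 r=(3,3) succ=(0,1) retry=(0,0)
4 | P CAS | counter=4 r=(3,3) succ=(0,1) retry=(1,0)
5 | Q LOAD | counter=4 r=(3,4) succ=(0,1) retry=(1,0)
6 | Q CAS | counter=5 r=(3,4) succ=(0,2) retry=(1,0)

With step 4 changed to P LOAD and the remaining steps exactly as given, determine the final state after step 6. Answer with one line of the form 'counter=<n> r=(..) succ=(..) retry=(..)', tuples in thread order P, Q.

counter=5 r=(4,4) succ=(0,2) retry=(0,0)

(re-executing from step 4 with the substitution; state before step 4: counter=4 r=(3,3) succ=(0,1) retry=(0,0))
4 | P LOAD | counter=4 r=(4,3) succ=(0,1) retry=(0,0)
5 | Q LOAD | counter=4 r=(4,4) succ=(0,1) retry=(0,0)
6 | Q CAS | counter=5 r=(4,4) succ=(0,2) retry=(0,0)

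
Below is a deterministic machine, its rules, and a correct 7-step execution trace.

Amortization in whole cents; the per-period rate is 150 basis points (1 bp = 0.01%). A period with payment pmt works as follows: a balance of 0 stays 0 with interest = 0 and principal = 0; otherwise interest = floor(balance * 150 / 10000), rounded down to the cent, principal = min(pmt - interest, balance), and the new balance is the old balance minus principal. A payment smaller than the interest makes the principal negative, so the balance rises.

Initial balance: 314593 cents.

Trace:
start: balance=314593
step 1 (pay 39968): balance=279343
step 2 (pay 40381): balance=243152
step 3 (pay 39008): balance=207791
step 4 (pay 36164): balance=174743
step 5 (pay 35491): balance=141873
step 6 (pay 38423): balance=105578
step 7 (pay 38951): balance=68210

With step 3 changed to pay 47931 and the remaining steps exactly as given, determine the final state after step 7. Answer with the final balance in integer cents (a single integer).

(re-executing from step 3 with the substitution; state before step 3: balance=243152)
step 3 (pay 47931): balance=198868
step 4 (pay 36164): balance=165687
step 5 (pay 35491): balance=132681
step 6 (pay 38423): balance=96248
step 7 (pay 38951): balance=58740

58740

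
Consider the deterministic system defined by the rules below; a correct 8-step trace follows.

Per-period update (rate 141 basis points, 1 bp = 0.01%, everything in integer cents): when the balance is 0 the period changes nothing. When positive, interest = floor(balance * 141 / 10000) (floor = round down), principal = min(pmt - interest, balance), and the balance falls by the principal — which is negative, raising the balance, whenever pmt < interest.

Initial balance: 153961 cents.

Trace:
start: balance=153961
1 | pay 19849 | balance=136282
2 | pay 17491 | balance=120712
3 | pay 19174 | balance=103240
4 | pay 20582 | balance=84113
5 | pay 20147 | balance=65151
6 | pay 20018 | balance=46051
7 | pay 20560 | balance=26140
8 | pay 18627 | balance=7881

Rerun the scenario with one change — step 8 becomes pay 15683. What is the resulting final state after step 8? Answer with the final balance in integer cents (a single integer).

(re-executing from step 8 with the substitution; state before step 8: balance=26140)
8 | pay 15683 | balance=10825

10825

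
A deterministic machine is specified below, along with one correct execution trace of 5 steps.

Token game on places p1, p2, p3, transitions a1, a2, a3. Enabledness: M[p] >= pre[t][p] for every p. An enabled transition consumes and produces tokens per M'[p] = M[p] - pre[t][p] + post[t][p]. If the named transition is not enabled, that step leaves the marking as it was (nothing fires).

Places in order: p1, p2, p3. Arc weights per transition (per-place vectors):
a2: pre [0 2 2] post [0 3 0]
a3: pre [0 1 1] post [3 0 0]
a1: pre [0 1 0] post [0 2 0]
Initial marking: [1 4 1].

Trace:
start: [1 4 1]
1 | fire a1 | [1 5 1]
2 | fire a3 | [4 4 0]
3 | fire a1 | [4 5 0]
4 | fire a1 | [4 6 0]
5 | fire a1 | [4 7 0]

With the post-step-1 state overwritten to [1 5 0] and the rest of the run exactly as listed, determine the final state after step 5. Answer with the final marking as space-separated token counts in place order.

1 8 0

state after step 1 := [1 5 0]
2 | fire a3 | [1 5 0]
3 | fire a1 | [1 6 0]
4 | fire a1 | [1 7 0]
5 | fire a1 | [1 8 0]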